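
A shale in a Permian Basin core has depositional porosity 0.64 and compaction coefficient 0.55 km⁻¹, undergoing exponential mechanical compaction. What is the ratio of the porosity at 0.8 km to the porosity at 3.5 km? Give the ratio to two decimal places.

4.41

n(z₁)/n(z₂) = e^(−β·z₁)/e^(−β·z₂) = e^{β(z₂−z₁)}
= exp(0.55 × 2.7) = exp(1.485) = 4.4150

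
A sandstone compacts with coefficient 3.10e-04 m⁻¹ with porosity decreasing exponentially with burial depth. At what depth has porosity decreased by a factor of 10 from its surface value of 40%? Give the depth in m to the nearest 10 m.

7430 m

Working in km (1 km = 1000 m; β in km⁻¹ = β in m⁻¹ × 1000):
φ/φ₀ = 1/10 ⇒ exp(−β·d) = 1/10 ⇒ d = ln(10) / β
d = 2.3026 / 0.31 = 7.428 km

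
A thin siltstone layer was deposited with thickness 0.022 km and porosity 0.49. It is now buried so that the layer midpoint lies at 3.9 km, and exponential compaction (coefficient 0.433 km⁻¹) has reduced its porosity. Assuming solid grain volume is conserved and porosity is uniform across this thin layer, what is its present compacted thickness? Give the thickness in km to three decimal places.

0.012 km

Porosity at 3.9 km: phi = 0.49·exp(−0.433×3.9) = 0.0905
Solid-volume conservation: h(1−phi) = h₀(1−phi₀) ⇒ h = h₀·(1−phi₀)/(1−phi)
h = 0.022 × (1 − 0.49)/(1 − 0.0905) = 0.022 × 0.5608 = 0.0123 km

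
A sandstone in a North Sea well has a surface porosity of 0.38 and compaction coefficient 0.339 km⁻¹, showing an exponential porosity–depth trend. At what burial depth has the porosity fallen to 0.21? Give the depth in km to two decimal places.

Invert Athy's law: z = ln(phi₀/phi) / k
z = ln(0.38/0.21) / 0.339 = ln(1.81) / 0.339 = 0.5931 / 0.339 = 1.749 km

1.75 km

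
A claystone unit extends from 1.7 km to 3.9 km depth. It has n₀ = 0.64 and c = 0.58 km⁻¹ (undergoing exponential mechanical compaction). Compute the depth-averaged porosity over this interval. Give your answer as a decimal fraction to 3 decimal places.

⟨n⟩ = (1/(d₂−d₁)) ∫ n₀ e^(−cd) dd = n₀·(e^(−c·d₁) − e^(−c·d₂)) / (c·(d₂−d₁))
e^(−0.58×1.7) = 0.3731; e^(−0.58×3.9) = 0.1041
⟨n⟩ = 0.64 × (0.3731 − 0.1041) / (0.58 × 2.2) = 0.64 × 0.2108 = 0.1349

0.135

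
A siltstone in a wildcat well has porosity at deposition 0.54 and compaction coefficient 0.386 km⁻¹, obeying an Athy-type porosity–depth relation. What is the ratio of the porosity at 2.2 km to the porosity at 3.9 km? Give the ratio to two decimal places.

1.93

φ(Z₁)/φ(Z₂) = e^(−c·Z₁)/e^(−c·Z₂) = e^{c(Z₂−Z₁)}
= exp(0.386 × 1.7) = exp(0.6562) = 1.9275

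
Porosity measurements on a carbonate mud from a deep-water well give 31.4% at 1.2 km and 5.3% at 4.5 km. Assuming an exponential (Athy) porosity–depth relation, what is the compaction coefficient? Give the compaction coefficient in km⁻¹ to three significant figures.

Athy: n(d) = n₀ e^(−cd) ⇒ n₁/n₂ = e^{c(d₂−d₁)} ⇒ c = ln(n₁/n₂)/(d₂−d₁)
c = ln(0.314/0.053) / (4.5 − 1.2) = ln(5.925) / 3.3 = 1.7791 / 3.3 = 0.5391 km⁻¹

0.539 km⁻¹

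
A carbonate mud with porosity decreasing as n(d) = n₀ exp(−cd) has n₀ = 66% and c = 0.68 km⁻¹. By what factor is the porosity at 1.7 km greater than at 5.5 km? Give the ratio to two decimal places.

13.25

n(d₁)/n(d₂) = e^(−c·d₁)/e^(−c·d₂) = e^{c(d₂−d₁)}
= exp(0.68 × 3.8) = exp(2.584) = 13.2500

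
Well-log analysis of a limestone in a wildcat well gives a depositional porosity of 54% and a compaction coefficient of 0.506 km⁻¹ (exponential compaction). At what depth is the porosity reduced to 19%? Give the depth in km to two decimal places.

2.06 km

Invert Athy's law: d = ln(φ₀/φ) / β
d = ln(0.54/0.19) / 0.506 = ln(2.842) / 0.506 = 1.0445 / 0.506 = 2.064 km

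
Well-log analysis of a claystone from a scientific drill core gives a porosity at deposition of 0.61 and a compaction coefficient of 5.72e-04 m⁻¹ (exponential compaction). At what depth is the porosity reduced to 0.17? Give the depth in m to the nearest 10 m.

Working in km (1 km = 1000 m; k in km⁻¹ = k in m⁻¹ × 1000):
Invert Athy's law: Z = ln(φ₀/φ) / k
Z = ln(0.61/0.17) / 0.572 = ln(3.588) / 0.572 = 1.2777 / 0.572 = 2.234 km

2230 m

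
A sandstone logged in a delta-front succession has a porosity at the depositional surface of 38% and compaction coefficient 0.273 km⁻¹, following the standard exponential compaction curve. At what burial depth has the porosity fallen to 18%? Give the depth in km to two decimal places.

Invert Athy's law: d = ln(phi₀/phi) / β
d = ln(0.38/0.18) / 0.273 = ln(2.111) / 0.273 = 0.7472 / 0.273 = 2.737 km

2.74 km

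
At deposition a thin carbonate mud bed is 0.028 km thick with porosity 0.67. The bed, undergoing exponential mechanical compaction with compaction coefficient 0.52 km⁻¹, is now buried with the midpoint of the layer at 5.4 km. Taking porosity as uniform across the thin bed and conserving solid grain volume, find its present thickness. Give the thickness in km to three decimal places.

Porosity at 5.4 km: phi = 0.67·exp(−0.52×5.4) = 0.0404
Solid-volume conservation: h(1−phi) = h₀(1−phi₀) ⇒ h = h₀·(1−phi₀)/(1−phi)
h = 0.028 × (1 − 0.67)/(1 − 0.0404) = 0.028 × 0.3439 = 0.0096 km

0.010 km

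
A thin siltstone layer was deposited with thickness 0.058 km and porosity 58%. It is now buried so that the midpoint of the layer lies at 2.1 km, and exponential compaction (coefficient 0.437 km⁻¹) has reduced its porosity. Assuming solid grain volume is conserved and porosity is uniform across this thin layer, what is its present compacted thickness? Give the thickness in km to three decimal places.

Porosity at 2.1 km: phi = 0.58·exp(−0.437×2.1) = 0.2317
Solid-volume conservation: h(1−phi) = h₀(1−phi₀) ⇒ h = h₀·(1−phi₀)/(1−phi)
h = 0.058 × (1 − 0.58)/(1 − 0.2317) = 0.058 × 0.5466 = 0.0317 km

0.032 km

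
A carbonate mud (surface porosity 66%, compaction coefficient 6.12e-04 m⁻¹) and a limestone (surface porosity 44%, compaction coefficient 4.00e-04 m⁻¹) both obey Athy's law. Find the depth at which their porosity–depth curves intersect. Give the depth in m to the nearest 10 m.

1910 m

Working in km (1 km = 1000 m; k in km⁻¹ = k in m⁻¹ × 1000):
Set n₀ₐ e^(−kₐz) = n₀ᵦ e^(−kᵦz) ⇒ ln(n₀ₐ/n₀ᵦ) = (kₐ − kᵦ)·z
z = ln(0.66/0.44) / (0.612 − 0.4) = 0.4055 / 0.212 = 1.913 km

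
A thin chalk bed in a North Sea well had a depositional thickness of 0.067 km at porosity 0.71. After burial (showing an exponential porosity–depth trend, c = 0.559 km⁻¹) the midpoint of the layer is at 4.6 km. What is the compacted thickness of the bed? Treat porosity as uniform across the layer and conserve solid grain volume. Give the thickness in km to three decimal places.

0.021 km

Porosity at 4.6 km: n = 0.71·exp(−0.559×4.6) = 0.0543
Solid-volume conservation: h(1−n) = h₀(1−n₀) ⇒ h = h₀·(1−n₀)/(1−n)
h = 0.067 × (1 − 0.71)/(1 − 0.0543) = 0.067 × 0.3066 = 0.0205 km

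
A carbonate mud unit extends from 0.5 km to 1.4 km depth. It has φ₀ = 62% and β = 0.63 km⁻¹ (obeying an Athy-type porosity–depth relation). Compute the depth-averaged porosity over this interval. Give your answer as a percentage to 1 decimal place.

34.5%

⟨φ⟩ = (1/(Z₂−Z₁)) ∫ φ₀ e^(−βZ) dZ = φ₀·(e^(−β·Z₁) − e^(−β·Z₂)) / (β·(Z₂−Z₁))
e^(−0.63×0.5) = 0.7298; e^(−0.63×1.4) = 0.4140
⟨φ⟩ = 0.62 × (0.7298 − 0.4140) / (0.63 × 0.9) = 0.62 × 0.5570 = 0.3454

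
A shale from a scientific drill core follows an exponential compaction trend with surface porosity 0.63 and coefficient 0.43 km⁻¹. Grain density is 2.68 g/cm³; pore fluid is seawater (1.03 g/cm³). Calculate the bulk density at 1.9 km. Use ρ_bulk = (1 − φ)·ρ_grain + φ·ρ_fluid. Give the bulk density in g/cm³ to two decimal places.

Porosity at depth: phi = 0.63·exp(−0.43×1.9) = 0.63×0.4418 = 0.2783
Bulk density: ρ_b = (1−phi)ρ_g + phi·ρ_f = 0.7217×2.68 + 0.2783×1.03
       = 1.934 + 0.287 = 2.221 g/cm³

2.22 g/cm³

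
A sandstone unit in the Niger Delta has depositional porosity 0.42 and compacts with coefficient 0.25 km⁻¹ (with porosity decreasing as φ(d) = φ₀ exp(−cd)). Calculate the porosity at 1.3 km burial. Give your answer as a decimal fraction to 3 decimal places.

0.303

φ = φ₀·exp(−c·d) = 0.42 × exp(−0.25 × 1.3) = 0.42 × exp(−0.325)
  = 0.42 × 0.7225 = 0.3035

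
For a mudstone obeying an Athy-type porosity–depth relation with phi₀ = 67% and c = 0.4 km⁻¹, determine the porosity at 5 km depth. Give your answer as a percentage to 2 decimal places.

9.07%

phi = phi₀·exp(−c·d) = 0.67 × exp(−0.4 × 5) = 0.67 × exp(−2)
  = 0.67 × 0.1353 = 0.0907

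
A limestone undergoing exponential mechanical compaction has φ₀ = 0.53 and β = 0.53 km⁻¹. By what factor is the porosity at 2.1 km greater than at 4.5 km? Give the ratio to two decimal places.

φ(Z₁)/φ(Z₂) = e^(−β·Z₁)/e^(−β·Z₂) = e^{β(Z₂−Z₁)}
= exp(0.53 × 2.4) = exp(1.272) = 3.5680

3.57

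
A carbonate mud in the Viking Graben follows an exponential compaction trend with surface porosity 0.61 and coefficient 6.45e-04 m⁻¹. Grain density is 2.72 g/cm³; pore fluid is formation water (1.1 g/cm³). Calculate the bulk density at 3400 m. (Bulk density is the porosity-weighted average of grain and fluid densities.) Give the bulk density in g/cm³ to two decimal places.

2.61 g/cm³

Working in km (1 km = 1000 m; k in km⁻¹ = k in m⁻¹ × 1000):
Porosity at depth: φ = 0.61·exp(−0.645×3.4) = 0.61×0.1116 = 0.0681
Bulk density: ρ_b = (1−φ)ρ_g + φ·ρ_f = 0.9319×2.72 + 0.0681×1.1
       = 2.535 + 0.075 = 2.610 g/cm³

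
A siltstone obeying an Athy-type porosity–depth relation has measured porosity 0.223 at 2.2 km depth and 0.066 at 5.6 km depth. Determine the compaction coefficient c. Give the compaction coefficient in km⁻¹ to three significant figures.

0.358 km⁻¹

Athy: n(Z) = n₀ e^(−cZ) ⇒ n₁/n₂ = e^{c(Z₂−Z₁)} ⇒ c = ln(n₁/n₂)/(Z₂−Z₁)
c = ln(0.223/0.066) / (5.6 − 2.2) = ln(3.379) / 3.4 = 1.2175 / 3.4 = 0.3581 km⁻¹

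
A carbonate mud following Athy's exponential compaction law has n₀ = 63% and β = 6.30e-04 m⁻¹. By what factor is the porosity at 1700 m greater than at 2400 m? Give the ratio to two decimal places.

Working in km (1 km = 1000 m; β in km⁻¹ = β in m⁻¹ × 1000):
n(Z₁)/n(Z₂) = e^(−β·Z₁)/e^(−β·Z₂) = e^{β(Z₂−Z₁)}
= exp(0.63 × 0.7) = exp(0.441) = 1.5543

1.55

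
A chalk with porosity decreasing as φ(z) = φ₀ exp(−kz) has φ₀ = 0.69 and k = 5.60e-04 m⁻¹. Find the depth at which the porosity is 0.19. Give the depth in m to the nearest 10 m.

2300 m

Working in km (1 km = 1000 m; k in km⁻¹ = k in m⁻¹ × 1000):
Invert Athy's law: z = ln(φ₀/φ) / k
z = ln(0.69/0.19) / 0.56 = ln(3.632) / 0.56 = 1.2897 / 0.56 = 2.303 km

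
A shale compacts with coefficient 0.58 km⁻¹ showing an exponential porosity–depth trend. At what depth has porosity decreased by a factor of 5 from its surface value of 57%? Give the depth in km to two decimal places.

2.77 km

phi/phi₀ = 1/5 ⇒ exp(−β·z) = 1/5 ⇒ z = ln(5) / β
z = 1.6094 / 0.58 = 2.775 km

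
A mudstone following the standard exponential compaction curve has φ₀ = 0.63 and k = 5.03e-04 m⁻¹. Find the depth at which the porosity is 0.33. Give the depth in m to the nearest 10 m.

Working in km (1 km = 1000 m; k in km⁻¹ = k in m⁻¹ × 1000):
Invert Athy's law: Z = ln(φ₀/φ) / k
Z = ln(0.63/0.33) / 0.503 = ln(1.909) / 0.503 = 0.6466 / 0.503 = 1.286 km

1290 m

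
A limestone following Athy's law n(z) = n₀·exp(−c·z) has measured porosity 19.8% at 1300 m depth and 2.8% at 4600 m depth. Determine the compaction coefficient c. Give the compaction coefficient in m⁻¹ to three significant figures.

0.000593 m⁻¹

Working in km (1 km = 1000 m; c in km⁻¹ = c in m⁻¹ × 1000):
Athy: n(z) = n₀ e^(−cz) ⇒ n₁/n₂ = e^{c(z₂−z₁)} ⇒ c = ln(n₁/n₂)/(z₂−z₁)
c = ln(0.198/0.028) / (4.6 − 1.3) = ln(7.071) / 3.3 = 1.9561 / 3.3 = 0.5927 km⁻¹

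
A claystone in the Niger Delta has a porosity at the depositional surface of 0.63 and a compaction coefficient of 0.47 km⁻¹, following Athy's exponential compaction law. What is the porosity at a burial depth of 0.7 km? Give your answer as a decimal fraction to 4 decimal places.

0.4534

φ = φ₀·exp(−c·d) = 0.63 × exp(−0.47 × 0.7) = 0.63 × exp(−0.329)
  = 0.63 × 0.7196 = 0.4534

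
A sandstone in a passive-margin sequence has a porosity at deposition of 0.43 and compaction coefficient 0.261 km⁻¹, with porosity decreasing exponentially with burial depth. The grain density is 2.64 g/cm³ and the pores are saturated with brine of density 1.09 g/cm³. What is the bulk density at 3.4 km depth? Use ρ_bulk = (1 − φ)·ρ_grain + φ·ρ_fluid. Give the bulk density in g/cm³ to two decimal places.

2.37 g/cm³

Porosity at depth: phi = 0.43·exp(−0.261×3.4) = 0.43×0.4117 = 0.1770
Bulk density: ρ_b = (1−phi)ρ_g + phi·ρ_f = 0.8230×2.64 + 0.1770×1.09
       = 2.173 + 0.193 = 2.366 g/cm³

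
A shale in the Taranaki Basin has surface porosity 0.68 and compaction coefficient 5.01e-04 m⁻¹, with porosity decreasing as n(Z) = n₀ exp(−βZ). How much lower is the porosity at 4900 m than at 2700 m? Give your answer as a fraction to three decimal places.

0.117

Working in km (1 km = 1000 m; β in km⁻¹ = β in m⁻¹ × 1000):
n(2.7) = 0.68·e^(−0.501×2.7) = 0.1758
n(4.9) = 0.68·e^(−0.501×4.9) = 0.0584
Δn = 0.1758 − 0.0584 = 0.1174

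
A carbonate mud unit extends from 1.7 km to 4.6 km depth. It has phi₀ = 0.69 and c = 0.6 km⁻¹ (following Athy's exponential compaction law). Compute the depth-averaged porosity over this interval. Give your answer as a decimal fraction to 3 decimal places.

⟨phi⟩ = (1/(Z₂−Z₁)) ∫ phi₀ e^(−cZ) dZ = phi₀·(e^(−c·Z₁) − e^(−c·Z₂)) / (c·(Z₂−Z₁))
e^(−0.6×1.7) = 0.3606; e^(−0.6×4.6) = 0.0633
⟨phi⟩ = 0.69 × (0.3606 − 0.0633) / (0.6 × 2.9) = 0.69 × 0.1709 = 0.1179

0.118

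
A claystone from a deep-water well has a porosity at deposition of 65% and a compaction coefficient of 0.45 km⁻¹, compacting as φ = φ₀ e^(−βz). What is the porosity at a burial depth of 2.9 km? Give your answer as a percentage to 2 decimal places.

17.63%

φ = φ₀·exp(−β·z) = 0.65 × exp(−0.45 × 2.9) = 0.65 × exp(−1.305)
  = 0.65 × 0.2712 = 0.1763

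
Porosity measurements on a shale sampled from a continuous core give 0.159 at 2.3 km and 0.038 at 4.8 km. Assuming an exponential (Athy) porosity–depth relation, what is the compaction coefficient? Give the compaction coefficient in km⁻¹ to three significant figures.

0.573 km⁻¹

Athy: phi(z) = phi₀ e^(−cz) ⇒ phi₁/phi₂ = e^{c(z₂−z₁)} ⇒ c = ln(phi₁/phi₂)/(z₂−z₁)
c = ln(0.159/0.038) / (4.8 − 2.3) = ln(4.184) / 2.5 = 1.4313 / 2.5 = 0.5725 km⁻¹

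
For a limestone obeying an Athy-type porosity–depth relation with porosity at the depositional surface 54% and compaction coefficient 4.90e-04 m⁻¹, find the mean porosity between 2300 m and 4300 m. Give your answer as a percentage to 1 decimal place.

Working in km (1 km = 1000 m; k in km⁻¹ = k in m⁻¹ × 1000):
⟨φ⟩ = (1/(Z₂−Z₁)) ∫ φ₀ e^(−kZ) dZ = φ₀·(e^(−k·Z₁) − e^(−k·Z₂)) / (k·(Z₂−Z₁))
e^(−0.49×2.3) = 0.3240; e^(−0.49×4.3) = 0.1216
⟨φ⟩ = 0.54 × (0.3240 − 0.1216) / (0.49 × 2) = 0.54 × 0.2065 = 0.1115

11.2%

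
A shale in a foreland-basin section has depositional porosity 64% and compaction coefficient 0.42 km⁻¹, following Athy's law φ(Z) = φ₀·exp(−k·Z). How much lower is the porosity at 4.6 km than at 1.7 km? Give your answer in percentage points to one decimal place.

22.1 percentage points

φ(1.7) = 0.64·e^(−0.42×1.7) = 0.3134
φ(4.6) = 0.64·e^(−0.42×4.6) = 0.0927
Δφ = 0.3134 − 0.0927 = 0.2207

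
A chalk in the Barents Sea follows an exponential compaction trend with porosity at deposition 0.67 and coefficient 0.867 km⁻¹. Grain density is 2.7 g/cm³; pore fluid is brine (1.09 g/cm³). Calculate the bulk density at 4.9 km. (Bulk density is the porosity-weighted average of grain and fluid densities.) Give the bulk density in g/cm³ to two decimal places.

2.68 g/cm³

Porosity at depth: n = 0.67·exp(−0.867×4.9) = 0.67×0.0143 = 0.0096
Bulk density: ρ_b = (1−n)ρ_g + n·ρ_f = 0.9904×2.7 + 0.0096×1.09
       = 2.674 + 0.010 = 2.685 g/cm³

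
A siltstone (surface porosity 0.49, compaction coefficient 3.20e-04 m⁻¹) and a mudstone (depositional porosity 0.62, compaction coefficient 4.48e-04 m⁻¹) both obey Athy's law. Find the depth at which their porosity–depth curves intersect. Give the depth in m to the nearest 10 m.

Working in km (1 km = 1000 m; c in km⁻¹ = c in m⁻¹ × 1000):
Set φ₀ₐ e^(−cₐd) = φ₀ᵦ e^(−cᵦd) ⇒ ln(φ₀ₐ/φ₀ᵦ) = (cₐ − cᵦ)·d
d = ln(0.49/0.62) / (0.32 − 0.448) = -0.2353 / -0.128 = 1.838 km

1840 m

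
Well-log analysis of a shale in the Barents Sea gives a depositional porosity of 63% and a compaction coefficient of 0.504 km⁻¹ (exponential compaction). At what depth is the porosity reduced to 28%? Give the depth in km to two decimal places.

1.61 km

Invert Athy's law: d = ln(n₀/n) / β
d = ln(0.63/0.28) / 0.504 = ln(2.25) / 0.504 = 0.8109 / 0.504 = 1.609 km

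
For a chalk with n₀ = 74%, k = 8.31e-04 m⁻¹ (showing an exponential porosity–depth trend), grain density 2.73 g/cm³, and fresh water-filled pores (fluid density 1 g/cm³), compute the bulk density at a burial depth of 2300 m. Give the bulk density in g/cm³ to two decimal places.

Working in km (1 km = 1000 m; k in km⁻¹ = k in m⁻¹ × 1000):
Porosity at depth: n = 0.74·exp(−0.831×2.3) = 0.74×0.1479 = 0.1094
Bulk density: ρ_b = (1−n)ρ_g + n·ρ_f = 0.8906×2.73 + 0.1094×1
       = 2.431 + 0.109 = 2.541 g/cm³

2.54 g/cm³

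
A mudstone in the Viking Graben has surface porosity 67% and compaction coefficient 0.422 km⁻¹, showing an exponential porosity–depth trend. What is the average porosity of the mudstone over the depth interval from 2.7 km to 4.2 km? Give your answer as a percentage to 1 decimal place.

⟨phi⟩ = (1/(d₂−d₁)) ∫ phi₀ e^(−cd) dd = phi₀·(e^(−c·d₁) − e^(−c·d₂)) / (c·(d₂−d₁))
e^(−0.422×2.7) = 0.3200; e^(−0.422×4.2) = 0.1699
⟨phi⟩ = 0.67 × (0.3200 − 0.1699) / (0.422 × 1.5) = 0.67 × 0.2371 = 0.1589

15.9%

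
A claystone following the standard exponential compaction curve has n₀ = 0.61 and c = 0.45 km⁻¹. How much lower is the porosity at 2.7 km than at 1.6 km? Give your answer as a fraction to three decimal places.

0.116

n(1.6) = 0.61·e^(−0.45×1.6) = 0.2969
n(2.7) = 0.61·e^(−0.45×2.7) = 0.1810
Δn = 0.2969 − 0.1810 = 0.1159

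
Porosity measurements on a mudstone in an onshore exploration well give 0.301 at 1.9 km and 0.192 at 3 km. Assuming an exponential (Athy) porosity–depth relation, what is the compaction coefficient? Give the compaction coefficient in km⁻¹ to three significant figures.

0.409 km⁻¹

Athy: φ(d) = φ₀ e^(−kd) ⇒ φ₁/φ₂ = e^{k(d₂−d₁)} ⇒ k = ln(φ₁/φ₂)/(d₂−d₁)
k = ln(0.301/0.192) / (3 − 1.9) = ln(1.568) / 1.1 = 0.4496 / 1.1 = 0.4087 km⁻¹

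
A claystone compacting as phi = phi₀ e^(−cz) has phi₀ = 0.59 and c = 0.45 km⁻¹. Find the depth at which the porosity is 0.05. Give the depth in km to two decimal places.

Invert Athy's law: z = ln(phi₀/phi) / c
z = ln(0.59/0.05) / 0.45 = ln(11.8) / 0.45 = 2.4681 / 0.45 = 5.485 km

5.48 km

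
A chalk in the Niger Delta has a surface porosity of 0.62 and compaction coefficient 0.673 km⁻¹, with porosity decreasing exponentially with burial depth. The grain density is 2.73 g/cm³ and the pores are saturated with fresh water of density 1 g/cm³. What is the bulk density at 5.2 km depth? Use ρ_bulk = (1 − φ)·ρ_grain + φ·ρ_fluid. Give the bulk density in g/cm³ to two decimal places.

Porosity at depth: phi = 0.62·exp(−0.673×5.2) = 0.62×0.0302 = 0.0187
Bulk density: ρ_b = (1−phi)ρ_g + phi·ρ_f = 0.9813×2.73 + 0.0187×1
       = 2.679 + 0.019 = 2.698 g/cm³

2.70 g/cm³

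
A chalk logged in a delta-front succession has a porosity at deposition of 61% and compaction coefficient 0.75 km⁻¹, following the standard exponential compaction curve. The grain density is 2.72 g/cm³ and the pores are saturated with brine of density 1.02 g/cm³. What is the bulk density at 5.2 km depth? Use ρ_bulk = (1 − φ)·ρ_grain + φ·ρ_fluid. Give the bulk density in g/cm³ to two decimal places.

2.70 g/cm³

Porosity at depth: phi = 0.61·exp(−0.75×5.2) = 0.61×0.0202 = 0.0123
Bulk density: ρ_b = (1−phi)ρ_g + phi·ρ_f = 0.9877×2.72 + 0.0123×1.02
       = 2.686 + 0.013 = 2.699 g/cm³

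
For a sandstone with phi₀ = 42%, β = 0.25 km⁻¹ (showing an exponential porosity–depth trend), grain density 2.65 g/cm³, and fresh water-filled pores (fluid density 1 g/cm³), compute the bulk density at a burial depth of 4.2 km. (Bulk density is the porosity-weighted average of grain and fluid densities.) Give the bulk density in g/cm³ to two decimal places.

Porosity at depth: phi = 0.42·exp(−0.25×4.2) = 0.42×0.3499 = 0.1470
Bulk density: ρ_b = (1−phi)ρ_g + phi·ρ_f = 0.8530×2.65 + 0.1470×1
       = 2.261 + 0.147 = 2.407 g/cm³

2.41 g/cm³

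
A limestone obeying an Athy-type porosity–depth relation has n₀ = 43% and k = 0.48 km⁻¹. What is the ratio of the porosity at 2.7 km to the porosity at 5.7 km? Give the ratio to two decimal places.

4.22

n(Z₁)/n(Z₂) = e^(−k·Z₁)/e^(−k·Z₂) = e^{k(Z₂−Z₁)}
= exp(0.48 × 3) = exp(1.44) = 4.2207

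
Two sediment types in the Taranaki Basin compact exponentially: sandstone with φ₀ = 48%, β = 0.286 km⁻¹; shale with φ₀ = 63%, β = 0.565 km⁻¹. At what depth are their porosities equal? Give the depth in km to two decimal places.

0.97 km

Set φ₀ₐ e^(−βₐz) = φ₀ᵦ e^(−βᵦz) ⇒ ln(φ₀ₐ/φ₀ᵦ) = (βₐ − βᵦ)·z
z = ln(0.48/0.63) / (0.286 − 0.565) = -0.2719 / -0.279 = 0.975 km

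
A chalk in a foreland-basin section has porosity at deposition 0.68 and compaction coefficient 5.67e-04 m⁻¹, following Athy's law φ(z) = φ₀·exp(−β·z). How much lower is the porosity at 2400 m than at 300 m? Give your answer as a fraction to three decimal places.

Working in km (1 km = 1000 m; β in km⁻¹ = β in m⁻¹ × 1000):
φ(0.3) = 0.68·e^(−0.567×0.3) = 0.5736
φ(2.4) = 0.68·e^(−0.567×2.4) = 0.1744
Δφ = 0.5736 − 0.1744 = 0.3992

0.399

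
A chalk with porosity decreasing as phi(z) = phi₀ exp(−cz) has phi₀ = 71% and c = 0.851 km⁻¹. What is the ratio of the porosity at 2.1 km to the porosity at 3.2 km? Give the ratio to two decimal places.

phi(z₁)/phi(z₂) = e^(−c·z₁)/e^(−c·z₂) = e^{c(z₂−z₁)}
= exp(0.851 × 1.1) = exp(0.9361) = 2.5500

2.55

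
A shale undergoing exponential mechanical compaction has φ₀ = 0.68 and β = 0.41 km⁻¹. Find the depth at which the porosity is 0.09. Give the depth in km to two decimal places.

Invert Athy's law: Z = ln(φ₀/φ) / β
Z = ln(0.68/0.09) / 0.41 = ln(7.556) / 0.41 = 2.0223 / 0.41 = 4.932 km

4.93 km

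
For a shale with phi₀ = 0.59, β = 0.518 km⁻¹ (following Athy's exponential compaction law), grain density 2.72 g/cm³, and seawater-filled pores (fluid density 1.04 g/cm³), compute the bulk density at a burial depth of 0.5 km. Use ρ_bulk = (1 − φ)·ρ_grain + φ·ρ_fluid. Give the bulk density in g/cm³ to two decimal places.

1.95 g/cm³

Porosity at depth: phi = 0.59·exp(−0.518×0.5) = 0.59×0.7718 = 0.4554
Bulk density: ρ_b = (1−phi)ρ_g + phi·ρ_f = 0.5446×2.72 + 0.4554×1.04
       = 1.481 + 0.474 = 1.955 g/cm³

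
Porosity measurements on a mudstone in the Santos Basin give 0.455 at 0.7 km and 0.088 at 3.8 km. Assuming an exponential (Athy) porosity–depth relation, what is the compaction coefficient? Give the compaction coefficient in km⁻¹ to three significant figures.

Athy: n(Z) = n₀ e^(−cZ) ⇒ n₁/n₂ = e^{c(Z₂−Z₁)} ⇒ c = ln(n₁/n₂)/(Z₂−Z₁)
c = ln(0.455/0.088) / (3.8 − 0.7) = ln(5.17) / 3.1 = 1.6430 / 3.1 = 0.53 km⁻¹

0.530 km⁻¹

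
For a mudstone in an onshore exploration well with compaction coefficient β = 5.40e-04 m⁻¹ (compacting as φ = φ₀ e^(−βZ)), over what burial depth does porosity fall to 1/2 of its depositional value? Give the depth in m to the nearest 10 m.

1280 m

Working in km (1 km = 1000 m; β in km⁻¹ = β in m⁻¹ × 1000):
φ/φ₀ = 1/2 ⇒ exp(−β·Z) = 1/2 ⇒ Z = ln(2) / β
Z = 0.6931 / 0.54 = 1.284 km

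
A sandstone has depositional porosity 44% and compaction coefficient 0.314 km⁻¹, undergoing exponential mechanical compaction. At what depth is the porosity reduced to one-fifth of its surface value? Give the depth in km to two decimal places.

phi/phi₀ = 1/5 ⇒ exp(−β·Z) = 1/5 ⇒ Z = ln(5) / β
Z = 1.6094 / 0.314 = 5.126 km

5.13 km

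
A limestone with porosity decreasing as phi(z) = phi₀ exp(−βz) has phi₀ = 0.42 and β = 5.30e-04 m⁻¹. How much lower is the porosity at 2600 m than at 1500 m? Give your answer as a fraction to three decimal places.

0.084

Working in km (1 km = 1000 m; β in km⁻¹ = β in m⁻¹ × 1000):
phi(1.5) = 0.42·e^(−0.53×1.5) = 0.1897
phi(2.6) = 0.42·e^(−0.53×2.6) = 0.1059
Δphi = 0.1897 − 0.1059 = 0.0838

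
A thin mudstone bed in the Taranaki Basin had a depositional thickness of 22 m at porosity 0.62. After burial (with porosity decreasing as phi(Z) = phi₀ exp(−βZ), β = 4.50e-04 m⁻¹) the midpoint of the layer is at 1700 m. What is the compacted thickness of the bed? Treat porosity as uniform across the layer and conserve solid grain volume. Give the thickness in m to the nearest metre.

12 m

Working in km (1 km = 1000 m; β in km⁻¹ = β in m⁻¹ × 1000):
Porosity at 1.7 km: phi = 0.62·exp(−0.45×1.7) = 0.2885
Solid-volume conservation: h(1−phi) = h₀(1−phi₀) ⇒ h = h₀·(1−phi₀)/(1−phi)
h = 0.022 × (1 − 0.62)/(1 − 0.2885) = 0.022 × 0.5341 = 0.0117 km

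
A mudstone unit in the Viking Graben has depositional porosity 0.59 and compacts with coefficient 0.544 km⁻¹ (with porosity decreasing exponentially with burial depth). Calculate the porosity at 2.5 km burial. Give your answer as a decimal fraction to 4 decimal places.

phi = phi₀·exp(−k·d) = 0.59 × exp(−0.544 × 2.5) = 0.59 × exp(−1.36)
  = 0.59 × 0.2567 = 0.1514

0.1514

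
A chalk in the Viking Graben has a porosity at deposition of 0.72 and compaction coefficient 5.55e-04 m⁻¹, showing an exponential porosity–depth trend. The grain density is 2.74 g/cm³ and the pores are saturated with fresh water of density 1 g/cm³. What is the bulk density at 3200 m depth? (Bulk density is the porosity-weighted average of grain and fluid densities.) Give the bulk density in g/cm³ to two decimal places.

Working in km (1 km = 1000 m; k in km⁻¹ = k in m⁻¹ × 1000):
Porosity at depth: φ = 0.72·exp(−0.555×3.2) = 0.72×0.1693 = 0.1219
Bulk density: ρ_b = (1−φ)ρ_g + φ·ρ_f = 0.8781×2.74 + 0.1219×1
       = 2.406 + 0.122 = 2.528 g/cm³

2.53 g/cm³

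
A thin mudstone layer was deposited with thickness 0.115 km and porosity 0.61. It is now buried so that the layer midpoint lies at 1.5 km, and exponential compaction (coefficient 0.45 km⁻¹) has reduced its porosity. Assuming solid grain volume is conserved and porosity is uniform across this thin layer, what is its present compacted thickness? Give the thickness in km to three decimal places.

Porosity at 1.5 km: φ = 0.61·exp(−0.45×1.5) = 0.3106
Solid-volume conservation: h(1−φ) = h₀(1−φ₀) ⇒ h = h₀·(1−φ₀)/(1−φ)
h = 0.115 × (1 − 0.61)/(1 − 0.3106) = 0.115 × 0.5657 = 0.0651 km

0.065 km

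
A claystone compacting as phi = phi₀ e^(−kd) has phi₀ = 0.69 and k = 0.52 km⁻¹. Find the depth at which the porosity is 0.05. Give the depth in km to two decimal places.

Invert Athy's law: d = ln(phi₀/phi) / k
d = ln(0.69/0.05) / 0.52 = ln(13.8) / 0.52 = 2.6247 / 0.52 = 5.047 km

5.05 km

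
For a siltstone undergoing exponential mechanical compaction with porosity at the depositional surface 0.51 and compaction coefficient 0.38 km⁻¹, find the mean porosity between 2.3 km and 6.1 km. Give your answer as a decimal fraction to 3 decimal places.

0.113

⟨phi⟩ = (1/(Z₂−Z₁)) ∫ phi₀ e^(−cZ) dZ = phi₀·(e^(−c·Z₁) − e^(−c·Z₂)) / (c·(Z₂−Z₁))
e^(−0.38×2.3) = 0.4173; e^(−0.38×6.1) = 0.0985
⟨phi⟩ = 0.51 × (0.4173 − 0.0985) / (0.38 × 3.8) = 0.51 × 0.2208 = 0.1126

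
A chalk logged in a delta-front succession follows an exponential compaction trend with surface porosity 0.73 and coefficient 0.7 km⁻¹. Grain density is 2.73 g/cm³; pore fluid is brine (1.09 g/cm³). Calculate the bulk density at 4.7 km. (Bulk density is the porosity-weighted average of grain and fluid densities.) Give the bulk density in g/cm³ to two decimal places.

Porosity at depth: n = 0.73·exp(−0.7×4.7) = 0.73×0.0373 = 0.0272
Bulk density: ρ_b = (1−n)ρ_g + n·ρ_f = 0.9728×2.73 + 0.0272×1.09
       = 2.656 + 0.030 = 2.685 g/cm³

2.69 g/cm³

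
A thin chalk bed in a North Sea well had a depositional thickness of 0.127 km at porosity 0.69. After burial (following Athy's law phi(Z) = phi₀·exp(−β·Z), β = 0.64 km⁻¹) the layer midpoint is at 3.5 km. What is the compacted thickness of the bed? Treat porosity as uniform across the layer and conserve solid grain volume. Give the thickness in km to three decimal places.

Porosity at 3.5 km: phi = 0.69·exp(−0.64×3.5) = 0.0735
Solid-volume conservation: h(1−phi) = h₀(1−phi₀) ⇒ h = h₀·(1−phi₀)/(1−phi)
h = 0.127 × (1 − 0.69)/(1 − 0.0735) = 0.127 × 0.3346 = 0.0425 km

0.042 km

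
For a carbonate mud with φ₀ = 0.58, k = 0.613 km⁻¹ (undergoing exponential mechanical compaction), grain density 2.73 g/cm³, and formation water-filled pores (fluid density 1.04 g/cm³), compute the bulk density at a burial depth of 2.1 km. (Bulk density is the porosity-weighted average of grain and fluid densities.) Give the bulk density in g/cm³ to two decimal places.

2.46 g/cm³

Porosity at depth: φ = 0.58·exp(−0.613×2.1) = 0.58×0.2760 = 0.1601
Bulk density: ρ_b = (1−φ)ρ_g + φ·ρ_f = 0.8399×2.73 + 0.1601×1.04
       = 2.293 + 0.166 = 2.459 g/cm³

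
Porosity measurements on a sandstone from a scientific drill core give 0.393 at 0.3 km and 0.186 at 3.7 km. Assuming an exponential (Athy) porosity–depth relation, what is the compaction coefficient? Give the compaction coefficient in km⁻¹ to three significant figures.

Athy: n(z) = n₀ e^(−kz) ⇒ n₁/n₂ = e^{k(z₂−z₁)} ⇒ k = ln(n₁/n₂)/(z₂−z₁)
k = ln(0.393/0.186) / (3.7 − 0.3) = ln(2.113) / 3.4 = 0.7481 / 3.4 = 0.22 km⁻¹

0.220 km⁻¹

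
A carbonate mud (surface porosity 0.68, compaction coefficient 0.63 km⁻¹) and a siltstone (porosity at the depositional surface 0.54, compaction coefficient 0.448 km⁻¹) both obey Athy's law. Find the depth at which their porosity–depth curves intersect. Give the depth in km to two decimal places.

1.27 km

Set φ₀ₐ e^(−kₐz) = φ₀ᵦ e^(−kᵦz) ⇒ ln(φ₀ₐ/φ₀ᵦ) = (kₐ − kᵦ)·z
z = ln(0.68/0.54) / (0.63 − 0.448) = 0.2305 / 0.182 = 1.267 km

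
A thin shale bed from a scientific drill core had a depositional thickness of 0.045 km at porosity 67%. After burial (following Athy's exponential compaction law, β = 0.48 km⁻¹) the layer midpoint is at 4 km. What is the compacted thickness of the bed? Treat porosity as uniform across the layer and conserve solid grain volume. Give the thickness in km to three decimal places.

0.016 km

Porosity at 4 km: φ = 0.67·exp(−0.48×4) = 0.0982
Solid-volume conservation: h(1−φ) = h₀(1−φ₀) ⇒ h = h₀·(1−φ₀)/(1−φ)
h = 0.045 × (1 − 0.67)/(1 − 0.0982) = 0.045 × 0.3659 = 0.0165 km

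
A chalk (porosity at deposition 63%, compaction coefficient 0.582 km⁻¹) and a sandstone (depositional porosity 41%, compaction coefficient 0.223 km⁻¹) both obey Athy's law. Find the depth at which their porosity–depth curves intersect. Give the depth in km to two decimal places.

Set φ₀ₐ e^(−cₐd) = φ₀ᵦ e^(−cᵦd) ⇒ ln(φ₀ₐ/φ₀ᵦ) = (cₐ − cᵦ)·d
d = ln(0.63/0.41) / (0.582 − 0.223) = 0.4296 / 0.359 = 1.197 km

1.20 km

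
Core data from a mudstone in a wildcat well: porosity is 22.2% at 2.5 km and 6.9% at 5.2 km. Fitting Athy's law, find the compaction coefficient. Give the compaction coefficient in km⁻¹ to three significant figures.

Athy: φ(Z) = φ₀ e^(−βZ) ⇒ φ₁/φ₂ = e^{β(Z₂−Z₁)} ⇒ β = ln(φ₁/φ₂)/(Z₂−Z₁)
β = ln(0.222/0.069) / (5.2 − 2.5) = ln(3.217) / 2.7 = 1.1686 / 2.7 = 0.4328 km⁻¹

0.433 km⁻¹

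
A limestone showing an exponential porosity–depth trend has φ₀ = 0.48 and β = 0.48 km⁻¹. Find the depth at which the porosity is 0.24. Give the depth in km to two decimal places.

Invert Athy's law: d = ln(φ₀/φ) / β
d = ln(0.48/0.24) / 0.48 = ln(2) / 0.48 = 0.6931 / 0.48 = 1.444 km

1.44 km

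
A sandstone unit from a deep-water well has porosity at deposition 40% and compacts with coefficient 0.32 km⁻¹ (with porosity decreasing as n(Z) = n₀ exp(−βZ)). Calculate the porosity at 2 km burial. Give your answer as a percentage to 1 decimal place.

n = n₀·exp(−β·Z) = 0.4 × exp(−0.32 × 2) = 0.4 × exp(−0.64)
  = 0.4 × 0.5273 = 0.2109

21.1%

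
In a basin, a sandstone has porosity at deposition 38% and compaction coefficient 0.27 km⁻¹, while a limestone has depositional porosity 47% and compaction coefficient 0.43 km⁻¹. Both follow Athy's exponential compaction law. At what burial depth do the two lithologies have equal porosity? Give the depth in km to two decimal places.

1.33 km

Set phi₀ₐ e^(−cₐz) = phi₀ᵦ e^(−cᵦz) ⇒ ln(phi₀ₐ/phi₀ᵦ) = (cₐ − cᵦ)·z
z = ln(0.38/0.47) / (0.27 − 0.43) = -0.2126 / -0.16 = 1.329 km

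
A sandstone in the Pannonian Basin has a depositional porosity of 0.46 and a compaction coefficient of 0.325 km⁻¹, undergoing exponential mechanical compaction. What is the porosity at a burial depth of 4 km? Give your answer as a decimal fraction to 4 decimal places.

φ = φ₀·exp(−k·z) = 0.46 × exp(−0.325 × 4) = 0.46 × exp(−1.3)
  = 0.46 × 0.2725 = 0.1254

0.1254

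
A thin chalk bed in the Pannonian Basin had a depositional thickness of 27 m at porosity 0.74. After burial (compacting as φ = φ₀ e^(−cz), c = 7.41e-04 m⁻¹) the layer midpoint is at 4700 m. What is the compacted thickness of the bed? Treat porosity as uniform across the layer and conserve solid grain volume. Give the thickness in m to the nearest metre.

7 m

Working in km (1 km = 1000 m; c in km⁻¹ = c in m⁻¹ × 1000):
Porosity at 4.7 km: φ = 0.74·exp(−0.741×4.7) = 0.0227
Solid-volume conservation: h(1−φ) = h₀(1−φ₀) ⇒ h = h₀·(1−φ₀)/(1−φ)
h = 0.027 × (1 − 0.74)/(1 − 0.0227) = 0.027 × 0.2660 = 0.0072 km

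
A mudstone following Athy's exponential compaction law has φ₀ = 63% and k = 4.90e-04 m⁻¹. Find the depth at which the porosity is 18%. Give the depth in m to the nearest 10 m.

2560 m

Working in km (1 km = 1000 m; k in km⁻¹ = k in m⁻¹ × 1000):
Invert Athy's law: z = ln(φ₀/φ) / k
z = ln(0.63/0.18) / 0.49 = ln(3.5) / 0.49 = 1.2528 / 0.49 = 2.557 km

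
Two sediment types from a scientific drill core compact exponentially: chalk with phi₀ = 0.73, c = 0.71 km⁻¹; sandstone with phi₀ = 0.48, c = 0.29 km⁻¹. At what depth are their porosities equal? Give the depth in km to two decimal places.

Set phi₀ₐ e^(−cₐz) = phi₀ᵦ e^(−cᵦz) ⇒ ln(phi₀ₐ/phi₀ᵦ) = (cₐ − cᵦ)·z
z = ln(0.73/0.48) / (0.71 − 0.29) = 0.4193 / 0.42 = 0.998 km

1.00 km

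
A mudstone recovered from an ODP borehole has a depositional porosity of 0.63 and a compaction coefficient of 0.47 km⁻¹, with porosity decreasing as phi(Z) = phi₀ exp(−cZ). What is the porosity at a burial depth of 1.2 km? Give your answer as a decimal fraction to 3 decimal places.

phi = phi₀·exp(−c·Z) = 0.63 × exp(−0.47 × 1.2) = 0.63 × exp(−0.564)
  = 0.63 × 0.5689 = 0.3584

0.358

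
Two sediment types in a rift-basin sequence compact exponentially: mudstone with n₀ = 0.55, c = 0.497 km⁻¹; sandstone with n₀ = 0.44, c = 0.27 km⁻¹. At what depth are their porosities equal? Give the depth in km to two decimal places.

Set n₀ₐ e^(−cₐZ) = n₀ᵦ e^(−cᵦZ) ⇒ ln(n₀ₐ/n₀ᵦ) = (cₐ − cᵦ)·Z
Z = ln(0.55/0.44) / (0.497 − 0.27) = 0.2231 / 0.227 = 0.983 km

0.98 km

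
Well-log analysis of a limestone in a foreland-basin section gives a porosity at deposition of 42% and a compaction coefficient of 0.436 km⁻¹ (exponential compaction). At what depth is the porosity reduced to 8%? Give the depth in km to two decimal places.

3.80 km

Invert Athy's law: z = ln(phi₀/phi) / k
z = ln(0.42/0.08) / 0.436 = ln(5.25) / 0.436 = 1.6582 / 0.436 = 3.803 km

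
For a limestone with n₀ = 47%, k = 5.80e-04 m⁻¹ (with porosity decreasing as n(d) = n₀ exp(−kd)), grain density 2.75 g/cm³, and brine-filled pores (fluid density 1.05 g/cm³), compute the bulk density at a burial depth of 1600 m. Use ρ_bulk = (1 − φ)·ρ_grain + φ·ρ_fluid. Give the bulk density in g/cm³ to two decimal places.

Working in km (1 km = 1000 m; k in km⁻¹ = k in m⁻¹ × 1000):
Porosity at depth: n = 0.47·exp(−0.58×1.6) = 0.47×0.3953 = 0.1858
Bulk density: ρ_b = (1−n)ρ_g + n·ρ_f = 0.8142×2.75 + 0.1858×1.05
       = 2.239 + 0.195 = 2.434 g/cm³

2.43 g/cm³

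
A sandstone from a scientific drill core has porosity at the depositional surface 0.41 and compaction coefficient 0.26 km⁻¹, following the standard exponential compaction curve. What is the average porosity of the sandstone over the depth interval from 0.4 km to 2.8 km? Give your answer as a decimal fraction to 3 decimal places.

0.275

⟨φ⟩ = (1/(Z₂−Z₁)) ∫ φ₀ e^(−kZ) dZ = φ₀·(e^(−k·Z₁) − e^(−k·Z₂)) / (k·(Z₂−Z₁))
e^(−0.26×0.4) = 0.9012; e^(−0.26×2.8) = 0.4829
⟨φ⟩ = 0.41 × (0.9012 − 0.4829) / (0.26 × 2.4) = 0.41 × 0.6704 = 0.2749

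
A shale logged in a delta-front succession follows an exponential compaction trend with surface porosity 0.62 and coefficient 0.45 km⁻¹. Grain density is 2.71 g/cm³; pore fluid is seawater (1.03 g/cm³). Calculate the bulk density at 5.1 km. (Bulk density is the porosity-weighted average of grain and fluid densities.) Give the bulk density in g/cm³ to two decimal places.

2.61 g/cm³

Porosity at depth: n = 0.62·exp(−0.45×5.1) = 0.62×0.1008 = 0.0625
Bulk density: ρ_b = (1−n)ρ_g + n·ρ_f = 0.9375×2.71 + 0.0625×1.03
       = 2.541 + 0.064 = 2.605 g/cm³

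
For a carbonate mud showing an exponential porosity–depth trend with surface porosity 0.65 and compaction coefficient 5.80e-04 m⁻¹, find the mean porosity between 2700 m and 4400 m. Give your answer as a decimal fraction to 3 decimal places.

0.086

Working in km (1 km = 1000 m; β in km⁻¹ = β in m⁻¹ × 1000):
⟨phi⟩ = (1/(z₂−z₁)) ∫ phi₀ e^(−βz) dz = phi₀·(e^(−β·z₁) − e^(−β·z₂)) / (β·(z₂−z₁))
e^(−0.58×2.7) = 0.2089; e^(−0.58×4.4) = 0.0779
⟨phi⟩ = 0.65 × (0.2089 − 0.0779) / (0.58 × 1.7) = 0.65 × 0.1328 = 0.0863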